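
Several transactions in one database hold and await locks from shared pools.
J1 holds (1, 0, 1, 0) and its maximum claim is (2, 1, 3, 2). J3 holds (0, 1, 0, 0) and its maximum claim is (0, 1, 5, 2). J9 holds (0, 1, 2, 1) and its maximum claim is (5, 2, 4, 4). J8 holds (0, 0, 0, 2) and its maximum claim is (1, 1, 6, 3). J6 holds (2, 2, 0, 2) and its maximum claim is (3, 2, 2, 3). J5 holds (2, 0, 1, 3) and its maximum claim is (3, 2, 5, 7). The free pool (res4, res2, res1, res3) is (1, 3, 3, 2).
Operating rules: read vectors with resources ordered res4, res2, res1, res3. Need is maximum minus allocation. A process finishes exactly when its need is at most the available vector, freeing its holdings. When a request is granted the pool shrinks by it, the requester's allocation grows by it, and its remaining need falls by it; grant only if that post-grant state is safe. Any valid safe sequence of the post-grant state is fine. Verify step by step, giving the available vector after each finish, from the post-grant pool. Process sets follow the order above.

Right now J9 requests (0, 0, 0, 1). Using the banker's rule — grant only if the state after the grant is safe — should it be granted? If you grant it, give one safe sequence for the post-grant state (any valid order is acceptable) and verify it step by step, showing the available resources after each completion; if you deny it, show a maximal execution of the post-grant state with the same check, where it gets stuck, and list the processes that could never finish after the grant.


DENY. Granting would leave the state unsafe.
Key observation: after J6, J1 the pool peaks at (4, 5, 4, 3), and each blocked process is short somewhere: J3 on res1; J9 on res4; J8 on res1; J5 on res3.
After a pretend grant, a maximal execution: J6, J1 — then nothing else fits. Verifying each step:
  pool = (1, 3, 3, 1)
  J6: need (1, 0, 2, 1) fits (1, 3, 3, 1); releases (2, 2, 0, 2), pool now (3, 5, 3, 3)
  J1: need (1, 1, 2, 2) fits (3, 5, 3, 3); releases (1, 0, 1, 0), pool now (4, 5, 4, 3)
  blocked: J3 wants (0, 0, 5, 2), pool (4, 5, 4, 3) — not enough res1
  blocked: J9 wants (5, 1, 2, 2), pool (4, 5, 4, 3) — not enough res4
  blocked: J8 wants (1, 1, 6, 1), pool (4, 5, 4, 3) — not enough res1
  blocked: J5 wants (1, 2, 4, 4), pool (4, 5, 4, 3) — not enough res3
Had the request been granted, J3, J9, J8 and J5 could never finish.


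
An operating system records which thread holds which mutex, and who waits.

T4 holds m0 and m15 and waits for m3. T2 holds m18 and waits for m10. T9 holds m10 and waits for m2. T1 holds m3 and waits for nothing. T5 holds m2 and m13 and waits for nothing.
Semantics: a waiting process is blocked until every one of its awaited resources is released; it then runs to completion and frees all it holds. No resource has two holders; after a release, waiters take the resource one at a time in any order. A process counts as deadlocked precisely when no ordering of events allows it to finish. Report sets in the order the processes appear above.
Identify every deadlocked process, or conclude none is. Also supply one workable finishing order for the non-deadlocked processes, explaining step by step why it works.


The deadlocked set is empty.
Key observation: the wait graph is acyclic; completion cascades from the unblocked processes through everyone else.
One completion order for the rest: T5, T9, T1, T4, T2.
Verifying each step:
  T5: no waits; runs immediately, freeing m2 and m13
  T9 waits on m2 — all released -> runs and releases m10
  T1: no waits; runs immediately, freeing m3
  T4 waits on m3 — all released -> runs and releases m0 and m15
  T2 waits on m10 — all released -> runs and releases m18


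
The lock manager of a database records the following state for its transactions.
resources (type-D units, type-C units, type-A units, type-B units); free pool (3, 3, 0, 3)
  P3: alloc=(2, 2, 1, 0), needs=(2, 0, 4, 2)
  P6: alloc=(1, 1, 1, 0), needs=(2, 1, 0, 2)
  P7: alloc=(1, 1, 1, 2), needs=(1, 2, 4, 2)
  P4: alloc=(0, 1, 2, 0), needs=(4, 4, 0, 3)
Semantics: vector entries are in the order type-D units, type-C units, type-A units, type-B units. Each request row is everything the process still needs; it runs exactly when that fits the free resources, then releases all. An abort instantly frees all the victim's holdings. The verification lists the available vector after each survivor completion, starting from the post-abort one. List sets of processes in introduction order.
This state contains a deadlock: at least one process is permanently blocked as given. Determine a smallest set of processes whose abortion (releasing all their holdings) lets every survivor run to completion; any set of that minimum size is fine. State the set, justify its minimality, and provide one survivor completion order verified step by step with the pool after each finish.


Minimum abort set: P3.
Key observation: the returned (2, 2, 1, 0) from P3 is what brings P7 — unrunnable before, under any order — into play at step 3.
Why nothing smaller works: aborting no one leaves the state deadlocked as given.
One survivor order: P6, P4, P7. Step-by-step check (post-abort pool first):
  pool = (5, 5, 1, 3)
  run P6 (needs (2, 1, 0, 2), free (5, 5, 1, 3)); after release of (1, 1, 1, 0) the pool is (6, 6, 2, 3)
  run P4 (needs (4, 4, 0, 3), free (6, 6, 2, 3)); after release of (0, 1, 2, 0) the pool is (6, 7, 4, 3)
  run P7 (needs (1, 2, 4, 2), free (6, 7, 4, 3)); after release of (1, 1, 1, 2) the pool is (7, 8, 5, 5)


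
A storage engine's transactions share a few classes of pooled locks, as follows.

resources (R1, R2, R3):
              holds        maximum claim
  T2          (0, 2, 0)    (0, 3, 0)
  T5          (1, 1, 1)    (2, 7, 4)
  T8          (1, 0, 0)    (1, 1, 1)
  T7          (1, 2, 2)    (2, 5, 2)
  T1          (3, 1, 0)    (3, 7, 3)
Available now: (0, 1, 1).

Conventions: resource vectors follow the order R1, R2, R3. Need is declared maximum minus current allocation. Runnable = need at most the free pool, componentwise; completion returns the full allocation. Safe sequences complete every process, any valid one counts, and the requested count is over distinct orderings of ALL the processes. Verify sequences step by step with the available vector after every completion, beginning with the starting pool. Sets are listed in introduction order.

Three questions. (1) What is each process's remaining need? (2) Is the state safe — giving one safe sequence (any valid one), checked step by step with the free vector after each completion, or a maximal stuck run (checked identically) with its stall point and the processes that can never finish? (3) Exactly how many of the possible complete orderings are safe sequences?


(1) Remaining need (order R1, R2, R3):
  T2: (0, 1, 0)
  T5: (1, 6, 3)
  T8: (0, 1, 1)
  T7: (1, 3, 0)
  T1: (0, 6, 3)
(2) UNSAFE — no complete ordering exists.
Key observation: even finishing T2, T8, T7 leaves just (2, 5, 3) free — too little R2 for any of the remaining processes.
A maximal execution: T2, T8, T7 — then nothing else fits. Walking it through:
  pool = (0, 1, 1)
  T2 needs (0, 1, 0) <= (0, 1, 1) -> finishes; pool += (0, 2, 0) = (0, 3, 1)
  T8 needs (0, 1, 1) <= (0, 3, 1) -> finishes; pool += (1, 0, 0) = (1, 3, 1)
  T7 needs (1, 3, 0) <= (1, 3, 1) -> finishes; pool += (1, 2, 2) = (2, 5, 3)
  blocked: T5 wants (1, 6, 3), pool (2, 5, 3) — not enough R2
  blocked: T1 wants (0, 6, 3), pool (2, 5, 3) — not enough R2
Never able to finish: T5 and T1.
(3) Exactly 0 of the possible complete orderings are safe sequences.


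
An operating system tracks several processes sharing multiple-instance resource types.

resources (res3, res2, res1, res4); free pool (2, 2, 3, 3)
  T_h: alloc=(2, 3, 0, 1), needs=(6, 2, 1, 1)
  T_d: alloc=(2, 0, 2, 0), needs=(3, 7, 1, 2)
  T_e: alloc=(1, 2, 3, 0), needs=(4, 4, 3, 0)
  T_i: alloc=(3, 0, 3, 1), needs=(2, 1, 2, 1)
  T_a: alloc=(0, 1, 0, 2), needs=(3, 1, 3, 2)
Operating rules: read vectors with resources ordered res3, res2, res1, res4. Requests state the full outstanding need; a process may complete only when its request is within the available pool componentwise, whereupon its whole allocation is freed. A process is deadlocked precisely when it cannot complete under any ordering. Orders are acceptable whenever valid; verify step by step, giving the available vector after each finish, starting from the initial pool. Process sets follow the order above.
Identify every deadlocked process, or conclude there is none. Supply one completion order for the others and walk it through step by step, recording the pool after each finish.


The deadlocked set is T_h, T_d and T_e.
Key observation: after T_i, T_a the pool peaks at (5, 3, 6, 6), and each blocked process is short somewhere: T_h on res3; T_d on res2; T_e on res2.
One completion order for the rest: T_i, T_a. Walking it through:
  pool = (2, 2, 3, 3)
  run T_i (needs (2, 1, 2, 1), free (2, 2, 3, 3)); after release of (3, 0, 3, 1) the pool is (5, 2, 6, 4)
  run T_a (needs (3, 1, 3, 2), free (5, 2, 6, 4)); after release of (0, 1, 0, 2) the pool is (5, 3, 6, 6)
The stuck group stays short no matter what:
  T_h still needs (6, 2, 1, 1) but only (5, 3, 6, 6) is free — short on res3
  T_d still needs (3, 7, 1, 2) but only (5, 3, 6, 6) is free — short on res2
  T_e still needs (4, 4, 3, 0) but only (5, 3, 6, 6) is free — short on res2


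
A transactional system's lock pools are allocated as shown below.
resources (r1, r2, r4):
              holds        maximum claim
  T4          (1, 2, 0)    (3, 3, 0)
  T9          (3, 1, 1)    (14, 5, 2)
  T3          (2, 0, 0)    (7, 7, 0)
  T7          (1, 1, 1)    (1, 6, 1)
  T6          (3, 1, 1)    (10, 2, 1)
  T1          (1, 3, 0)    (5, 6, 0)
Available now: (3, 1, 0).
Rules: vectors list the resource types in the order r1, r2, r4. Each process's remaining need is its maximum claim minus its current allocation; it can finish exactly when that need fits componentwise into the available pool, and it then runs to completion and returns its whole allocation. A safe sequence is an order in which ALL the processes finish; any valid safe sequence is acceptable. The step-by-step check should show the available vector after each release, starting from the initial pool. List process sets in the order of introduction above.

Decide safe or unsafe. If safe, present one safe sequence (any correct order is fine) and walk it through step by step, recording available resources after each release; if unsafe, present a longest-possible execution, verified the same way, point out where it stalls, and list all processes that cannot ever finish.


SAFE — a valid safe sequence is T4, T1, T7, T3, T6, T9.
Key observation: T4 is the earliest step where a requested resource binds exactly: need (2, 1, 0), pool (3, 1, 0) at its turn.
Check, step by step:
  pool = (3, 1, 0)
  T4: need (2, 1, 0) fits (3, 1, 0); releases (1, 2, 0), pool now (4, 3, 0)
  T1: need (4, 3, 0) fits (4, 3, 0); releases (1, 3, 0), pool now (5, 6, 0)
  T7: need (0, 5, 0) fits (5, 6, 0); releases (1, 1, 1), pool now (6, 7, 1)
  T3: need (5, 7, 0) fits (6, 7, 1); releases (2, 0, 0), pool now (8, 7, 1)
  T6: need (7, 1, 0) fits (8, 7, 1); releases (3, 1, 1), pool now (11, 8, 2)
  T9: need (11, 4, 1) fits (11, 8, 2); releases (3, 1, 1), pool now (14, 9, 3)


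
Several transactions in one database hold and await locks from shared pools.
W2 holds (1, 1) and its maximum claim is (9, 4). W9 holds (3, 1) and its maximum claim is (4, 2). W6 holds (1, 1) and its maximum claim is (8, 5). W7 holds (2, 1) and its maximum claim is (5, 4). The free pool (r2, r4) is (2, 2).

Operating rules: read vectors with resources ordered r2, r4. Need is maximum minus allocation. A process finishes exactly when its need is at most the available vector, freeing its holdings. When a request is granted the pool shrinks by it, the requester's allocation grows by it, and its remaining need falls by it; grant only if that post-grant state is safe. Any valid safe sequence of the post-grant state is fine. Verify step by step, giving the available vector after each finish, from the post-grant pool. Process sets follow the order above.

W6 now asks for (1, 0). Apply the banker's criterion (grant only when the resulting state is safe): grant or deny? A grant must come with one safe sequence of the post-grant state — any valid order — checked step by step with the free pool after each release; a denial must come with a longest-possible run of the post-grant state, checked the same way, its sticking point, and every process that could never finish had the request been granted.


GRANT: granting preserves safety; a valid post-grant sequence is W9, W7, W6, W2.
Key observation: the grant leaves (1, 2) free — enough for W9, whose release restarts the cascade.
Check on the post-grant state, step by step:
  pool = (1, 2)
  run W9 (needs (1, 1), free (1, 2)); after release of (3, 1) the pool is (4, 3)
  run W7 (needs (3, 3), free (4, 3)); after release of (2, 1) the pool is (6, 4)
  run W6 (needs (6, 4), free (6, 4)); after release of (2, 1) the pool is (8, 5)
  run W2 (needs (8, 3), free (8, 5)); after release of (1, 1) the pool is (9, 6)


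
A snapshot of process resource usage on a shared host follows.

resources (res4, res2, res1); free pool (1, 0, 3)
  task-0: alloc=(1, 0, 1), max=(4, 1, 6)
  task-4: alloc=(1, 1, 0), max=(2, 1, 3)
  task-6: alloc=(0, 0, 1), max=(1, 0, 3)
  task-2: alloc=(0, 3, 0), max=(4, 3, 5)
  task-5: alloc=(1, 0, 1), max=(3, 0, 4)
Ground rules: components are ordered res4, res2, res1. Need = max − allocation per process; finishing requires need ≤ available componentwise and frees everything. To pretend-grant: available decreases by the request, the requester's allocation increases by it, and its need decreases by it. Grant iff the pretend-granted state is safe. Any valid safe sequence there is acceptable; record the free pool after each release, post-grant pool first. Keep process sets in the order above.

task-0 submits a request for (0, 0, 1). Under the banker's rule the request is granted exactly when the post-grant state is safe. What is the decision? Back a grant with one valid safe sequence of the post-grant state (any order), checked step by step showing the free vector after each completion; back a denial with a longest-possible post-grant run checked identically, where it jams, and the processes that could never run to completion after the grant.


GRANT: granting preserves safety; a valid post-grant sequence is task-6, task-4, task-5, task-0, task-2.
Key observation: the transfer keeps a workable pool ((1, 0, 2)); task-6 starts the safe sequence.
Step-by-step check of the post-grant state:
  pool = (1, 0, 2)
  run task-6 (needs (1, 0, 2), free (1, 0, 2)); after release of (0, 0, 1) the pool is (1, 0, 3)
  run task-4 (needs (1, 0, 3), free (1, 0, 3)); after release of (1, 1, 0) the pool is (2, 1, 3)
  run task-5 (needs (2, 0, 3), free (2, 1, 3)); after release of (1, 0, 1) the pool is (3, 1, 4)
  run task-0 (needs (3, 1, 4), free (3, 1, 4)); after release of (1, 0, 2) the pool is (4, 1, 6)
  run task-2 (needs (4, 0, 5), free (4, 1, 6)); after release of (0, 3, 0) the pool is (4, 4, 6)


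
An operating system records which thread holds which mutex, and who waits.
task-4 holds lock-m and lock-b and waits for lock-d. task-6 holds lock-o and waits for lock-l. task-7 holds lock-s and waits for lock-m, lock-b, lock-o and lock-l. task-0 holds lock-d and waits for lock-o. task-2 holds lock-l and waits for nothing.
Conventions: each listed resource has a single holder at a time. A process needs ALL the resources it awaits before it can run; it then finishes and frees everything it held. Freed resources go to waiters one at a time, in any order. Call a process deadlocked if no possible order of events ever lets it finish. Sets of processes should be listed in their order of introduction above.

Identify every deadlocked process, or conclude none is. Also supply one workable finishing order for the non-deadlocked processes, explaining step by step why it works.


No process is deadlocked.
Key observation: the wait graph is acyclic; completion cascades from the unblocked processes through everyone else.
One completion order for the rest: task-2, task-6, task-0, task-4, task-7.
Check, step by step:
  run task-2 (it waits on nothing); releases lock-l
  run task-6 (all its waits — lock-l — are resolved); releases lock-o
  run task-0 (all its waits — lock-o — are resolved); releases lock-d
  run task-4 (all its waits — lock-d — are resolved); releases lock-m and lock-b
  run task-7 (all its waits — lock-m, lock-b, lock-o and lock-l — are resolved); releases lock-s


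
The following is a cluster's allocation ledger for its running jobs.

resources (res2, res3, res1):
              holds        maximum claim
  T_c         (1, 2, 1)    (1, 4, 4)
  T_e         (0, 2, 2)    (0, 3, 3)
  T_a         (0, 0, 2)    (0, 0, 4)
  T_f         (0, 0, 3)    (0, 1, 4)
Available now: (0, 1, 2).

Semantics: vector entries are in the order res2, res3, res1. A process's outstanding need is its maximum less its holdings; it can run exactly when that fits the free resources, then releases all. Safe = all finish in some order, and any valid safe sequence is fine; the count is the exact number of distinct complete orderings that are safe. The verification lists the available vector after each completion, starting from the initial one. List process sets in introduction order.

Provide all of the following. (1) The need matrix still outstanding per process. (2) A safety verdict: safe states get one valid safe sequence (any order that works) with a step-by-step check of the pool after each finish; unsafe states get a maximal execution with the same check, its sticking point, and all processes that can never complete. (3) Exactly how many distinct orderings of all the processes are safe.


(1) Remaining need (order res2, res3, res1):
  T_c: (0, 2, 3)
  T_e: (0, 1, 1)
  T_a: (0, 0, 2)
  T_f: (0, 1, 1)
(2) SAFE, for example via the order T_f, T_e, T_a, T_c.
Key observation: the first exact fit in this order is T_f — it needs (0, 1, 1) with (0, 1, 2) free, meeting a requested resource to the last unit.
Verifying each step:
  pool = (0, 1, 2)
  run T_f (needs (0, 1, 1), free (0, 1, 2)); after release of (0, 0, 3) the pool is (0, 1, 5)
  run T_e (needs (0, 1, 1), free (0, 1, 5)); after release of (0, 2, 2) the pool is (0, 3, 7)
  run T_a (needs (0, 0, 2), free (0, 3, 7)); after release of (0, 0, 2) the pool is (0, 3, 9)
  run T_c (needs (0, 2, 3), free (0, 3, 9)); after release of (1, 2, 1) the pool is (1, 5, 10)
(3) Exactly 12 of the possible complete orderings are safe sequences.


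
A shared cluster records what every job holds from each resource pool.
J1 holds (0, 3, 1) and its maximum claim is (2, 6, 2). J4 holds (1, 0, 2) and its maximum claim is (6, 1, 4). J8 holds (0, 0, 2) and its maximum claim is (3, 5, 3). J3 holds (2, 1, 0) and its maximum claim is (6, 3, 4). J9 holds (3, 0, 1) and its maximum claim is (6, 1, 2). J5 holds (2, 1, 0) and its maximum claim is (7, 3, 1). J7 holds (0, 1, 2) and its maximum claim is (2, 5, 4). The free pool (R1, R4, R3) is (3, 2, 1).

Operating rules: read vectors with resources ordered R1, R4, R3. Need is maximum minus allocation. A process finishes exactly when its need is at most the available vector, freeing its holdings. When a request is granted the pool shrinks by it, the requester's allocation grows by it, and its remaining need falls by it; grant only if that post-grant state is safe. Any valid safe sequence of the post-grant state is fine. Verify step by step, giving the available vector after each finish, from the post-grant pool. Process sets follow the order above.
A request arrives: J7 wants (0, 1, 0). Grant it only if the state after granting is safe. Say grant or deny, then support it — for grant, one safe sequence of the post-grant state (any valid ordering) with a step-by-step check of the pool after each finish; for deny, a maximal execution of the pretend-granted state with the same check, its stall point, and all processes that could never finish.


DENY: after the grant no complete ordering would exist.
Key observation: after J9, J4 complete, (7, 1, 4) is the best the pool ever gets, yet each leftover process wants more R4.
On the post-grant state, J9, J4 is a maximal run — nothing extends it. Walking it through:
  pool = (3, 1, 1)
  run J9 (needs (3, 1, 1), free (3, 1, 1)); after release of (3, 0, 1) the pool is (6, 1, 2)
  run J4 (needs (5, 1, 2), free (6, 1, 2)); after release of (1, 0, 2) the pool is (7, 1, 4)
  blocked: J1 wants (2, 3, 1), pool (7, 1, 4) — not enough R4
  blocked: J8 wants (3, 5, 1), pool (7, 1, 4) — not enough R4
  blocked: J3 wants (4, 2, 4), pool (7, 1, 4) — not enough R4
  blocked: J5 wants (5, 2, 1), pool (7, 1, 4) — not enough R4
  blocked: J7 wants (2, 3, 2), pool (7, 1, 4) — not enough R4
Processes that could never finish after the grant: J1, J8, J3, J5 and J7.


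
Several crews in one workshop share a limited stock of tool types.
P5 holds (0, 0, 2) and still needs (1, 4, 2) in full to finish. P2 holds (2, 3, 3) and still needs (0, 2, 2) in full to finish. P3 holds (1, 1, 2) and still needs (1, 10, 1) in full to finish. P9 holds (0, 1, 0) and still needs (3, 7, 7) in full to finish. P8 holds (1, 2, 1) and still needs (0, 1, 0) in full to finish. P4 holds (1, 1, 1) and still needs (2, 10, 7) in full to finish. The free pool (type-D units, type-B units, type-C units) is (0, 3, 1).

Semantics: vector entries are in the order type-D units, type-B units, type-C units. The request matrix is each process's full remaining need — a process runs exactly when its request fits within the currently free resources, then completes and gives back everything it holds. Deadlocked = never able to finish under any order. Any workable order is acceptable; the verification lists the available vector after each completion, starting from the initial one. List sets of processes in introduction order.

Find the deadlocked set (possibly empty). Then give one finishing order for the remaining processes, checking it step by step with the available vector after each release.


The deadlocked set is P3 and P4.
Key observation: once P8, P2, P5, P9 finish, the pool peaks at (3, 9, 7) — and every remaining process still needs more type-B units than that.
The rest can finish in the order P8, P2, P5, P9. Walking it through:
  pool = (0, 3, 1)
  P8 needs (0, 1, 0) <= (0, 3, 1) -> finishes; pool += (1, 2, 1) = (1, 5, 2)
  P2 needs (0, 2, 2) <= (1, 5, 2) -> finishes; pool += (2, 3, 3) = (3, 8, 5)
  P5 needs (1, 4, 2) <= (3, 8, 5) -> finishes; pool += (0, 0, 2) = (3, 8, 7)
  P9 needs (3, 7, 7) <= (3, 8, 7) -> finishes; pool += (0, 1, 0) = (3, 9, 7)
None of the blocked processes ever fits:
  P3 cannot run: need (1, 10, 1) vs free (3, 9, 7) (insufficient type-B units)
  P4 cannot run: need (2, 10, 7) vs free (3, 9, 7) (insufficient type-B units)


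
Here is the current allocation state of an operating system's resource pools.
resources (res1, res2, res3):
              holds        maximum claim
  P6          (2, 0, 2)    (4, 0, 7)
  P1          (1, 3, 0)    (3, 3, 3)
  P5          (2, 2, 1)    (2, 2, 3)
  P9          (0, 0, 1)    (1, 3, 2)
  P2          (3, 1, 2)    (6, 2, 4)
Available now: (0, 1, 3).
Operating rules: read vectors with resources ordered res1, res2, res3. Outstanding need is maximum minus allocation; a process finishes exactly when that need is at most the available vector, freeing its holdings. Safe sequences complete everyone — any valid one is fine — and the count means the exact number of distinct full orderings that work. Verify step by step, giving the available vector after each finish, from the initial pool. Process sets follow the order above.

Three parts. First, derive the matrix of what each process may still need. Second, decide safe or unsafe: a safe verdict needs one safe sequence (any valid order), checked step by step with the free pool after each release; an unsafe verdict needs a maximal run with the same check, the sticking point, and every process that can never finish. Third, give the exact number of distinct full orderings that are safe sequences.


(1) Need matrix, components ordered res1, res2, res3:
  P6: (2, 0, 5)
  P1: (2, 0, 3)
  P5: (0, 0, 2)
  P9: (1, 3, 1)
  P2: (3, 1, 2)
(2) SAFE. One safe sequence: P5, P9, P6, P1, P2.
Key observation: reading the order forward, P9 is the first process whose need (1, 3, 1) meets the free pool (2, 3, 4) exactly on a resource it requests.
Step-by-step check:
  pool = (0, 1, 3)
  P5 needs (0, 0, 2) <= (0, 1, 3) -> finishes; pool += (2, 2, 1) = (2, 3, 4)
  P9 needs (1, 3, 1) <= (2, 3, 4) -> finishes; pool += (0, 0, 1) = (2, 3, 5)
  P6 needs (2, 0, 5) <= (2, 3, 5) -> finishes; pool += (2, 0, 2) = (4, 3, 7)
  P1 needs (2, 0, 3) <= (4, 3, 7) -> finishes; pool += (1, 3, 0) = (5, 6, 7)
  P2 needs (3, 1, 2) <= (5, 6, 7) -> finishes; pool += (3, 1, 2) = (8, 7, 9)
(3) Precisely 8 of the possible complete orderings are safe sequences.


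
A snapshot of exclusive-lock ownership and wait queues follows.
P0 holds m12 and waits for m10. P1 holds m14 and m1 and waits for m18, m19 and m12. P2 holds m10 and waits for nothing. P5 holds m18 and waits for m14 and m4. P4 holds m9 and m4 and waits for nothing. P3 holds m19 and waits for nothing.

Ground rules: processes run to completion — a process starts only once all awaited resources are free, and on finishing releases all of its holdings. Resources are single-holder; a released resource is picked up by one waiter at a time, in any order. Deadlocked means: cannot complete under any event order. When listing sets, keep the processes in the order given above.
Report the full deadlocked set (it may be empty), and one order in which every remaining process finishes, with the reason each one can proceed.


Deadlocked set: P1 and P5.
Key observation: along P1 -> P5 -> P1, each member waits on what the next one holds — a deadlock; no other process is dragged down with it.
The rest can finish in the order P2, P4, P0, P3.
Verifying each step:
  P2: no waits; runs immediately, freeing m10
  P4: no waits; runs immediately, freeing m9 and m4
  P0: everything it awaited (m10) is free; runs, freeing m12
  P3: no waits; runs immediately, freeing m19


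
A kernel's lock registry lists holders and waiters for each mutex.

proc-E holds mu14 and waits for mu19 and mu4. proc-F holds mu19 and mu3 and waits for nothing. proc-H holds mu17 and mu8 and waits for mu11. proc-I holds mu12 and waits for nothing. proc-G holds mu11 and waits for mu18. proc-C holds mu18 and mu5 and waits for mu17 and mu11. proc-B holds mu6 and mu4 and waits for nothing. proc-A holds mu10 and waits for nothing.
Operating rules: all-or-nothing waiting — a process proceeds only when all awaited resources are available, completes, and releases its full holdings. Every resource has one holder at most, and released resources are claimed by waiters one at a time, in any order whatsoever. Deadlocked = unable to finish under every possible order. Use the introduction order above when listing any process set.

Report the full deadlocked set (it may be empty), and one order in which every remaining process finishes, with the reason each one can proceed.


Deadlocked set: proc-H, proc-G and proc-C.
Key observation: along proc-H -> proc-G -> proc-C -> proc-H, each member waits on what the next one holds — a deadlock; no other process is dragged down with it.
One completion order for the rest: proc-B, proc-A, proc-F, proc-I, proc-E.
Verifying each step:
  run proc-B (it waits on nothing); releases mu6 and mu4
  run proc-A (it waits on nothing); releases mu10
  run proc-F (it waits on nothing); releases mu19 and mu3
  run proc-I (it waits on nothing); releases mu12
  proc-E waits on mu19 and mu4 — all released -> runs and releases mu14


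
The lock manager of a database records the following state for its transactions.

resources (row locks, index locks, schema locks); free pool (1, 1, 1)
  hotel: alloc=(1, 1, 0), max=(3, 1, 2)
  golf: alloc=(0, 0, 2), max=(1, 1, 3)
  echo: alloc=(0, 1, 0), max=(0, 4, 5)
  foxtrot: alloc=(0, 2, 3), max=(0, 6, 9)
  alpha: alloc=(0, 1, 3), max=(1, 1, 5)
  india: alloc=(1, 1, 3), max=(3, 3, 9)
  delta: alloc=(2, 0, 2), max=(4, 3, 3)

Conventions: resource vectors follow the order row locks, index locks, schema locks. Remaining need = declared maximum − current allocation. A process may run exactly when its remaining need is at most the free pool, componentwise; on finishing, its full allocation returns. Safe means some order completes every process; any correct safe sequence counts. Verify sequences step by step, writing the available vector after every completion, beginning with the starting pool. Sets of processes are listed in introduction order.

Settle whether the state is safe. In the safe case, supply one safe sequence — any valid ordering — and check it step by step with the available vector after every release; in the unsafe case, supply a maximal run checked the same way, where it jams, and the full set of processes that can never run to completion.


UNSAFE.
Key observation: after golf, alpha the pool peaks at (1, 2, 6), and each blocked process is short somewhere: hotel on row locks; echo on index locks; foxtrot on index locks; india on row locks; delta on row locks, index locks.
A maximal execution: golf, alpha — then nothing else fits. Verifying each step:
  pool = (1, 1, 1)
  run golf (needs (1, 1, 1), free (1, 1, 1)); after release of (0, 0, 2) the pool is (1, 1, 3)
  run alpha (needs (1, 0, 2), free (1, 1, 3)); after release of (0, 1, 3) the pool is (1, 2, 6)
  blocked: hotel wants (2, 0, 2), pool (1, 2, 6) — not enough row locks
  blocked: echo wants (0, 3, 5), pool (1, 2, 6) — not enough index locks
  blocked: foxtrot wants (0, 4, 6), pool (1, 2, 6) — not enough index locks
  blocked: india wants (2, 2, 6), pool (1, 2, 6) — not enough row locks
  blocked: delta wants (2, 3, 1), pool (1, 2, 6) — not enough row locks and index locks
Processes that can never finish: hotel, echo, foxtrot, india and delta.


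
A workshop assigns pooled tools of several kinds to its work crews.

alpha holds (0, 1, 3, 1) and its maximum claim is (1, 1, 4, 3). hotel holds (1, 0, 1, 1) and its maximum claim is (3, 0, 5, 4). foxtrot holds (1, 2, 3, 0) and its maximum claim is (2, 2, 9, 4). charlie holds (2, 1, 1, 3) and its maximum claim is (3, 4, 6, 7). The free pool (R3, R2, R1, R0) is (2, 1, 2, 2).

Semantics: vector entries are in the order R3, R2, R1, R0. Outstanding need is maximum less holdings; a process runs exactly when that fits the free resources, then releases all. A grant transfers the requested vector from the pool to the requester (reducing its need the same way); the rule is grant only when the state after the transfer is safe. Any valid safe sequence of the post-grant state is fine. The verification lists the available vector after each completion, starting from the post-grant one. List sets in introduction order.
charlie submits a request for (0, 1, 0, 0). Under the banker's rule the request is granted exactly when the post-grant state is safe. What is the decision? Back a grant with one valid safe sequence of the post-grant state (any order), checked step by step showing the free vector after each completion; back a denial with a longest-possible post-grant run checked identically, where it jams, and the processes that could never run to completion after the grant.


GRANT — the state after the grant stays safe, e.g. via alpha, hotel, foxtrot, charlie.
Key observation: the transfer keeps a workable pool ((2, 0, 2, 2)); alpha starts the safe sequence.
Step-by-step check of the post-grant state:
  pool = (2, 0, 2, 2)
  run alpha (needs (1, 0, 1, 2), free (2, 0, 2, 2)); after release of (0, 1, 3, 1) the pool is (2, 1, 5, 3)
  run hotel (needs (2, 0, 4, 3), free (2, 1, 5, 3)); after release of (1, 0, 1, 1) the pool is (3, 1, 6, 4)
  run foxtrot (needs (1, 0, 6, 4), free (3, 1, 6, 4)); after release of (1, 2, 3, 0) the pool is (4, 3, 9, 4)
  run charlie (needs (1, 2, 5, 4), free (4, 3, 9, 4)); after release of (2, 2, 1, 3) the pool is (6, 5, 10, 7)


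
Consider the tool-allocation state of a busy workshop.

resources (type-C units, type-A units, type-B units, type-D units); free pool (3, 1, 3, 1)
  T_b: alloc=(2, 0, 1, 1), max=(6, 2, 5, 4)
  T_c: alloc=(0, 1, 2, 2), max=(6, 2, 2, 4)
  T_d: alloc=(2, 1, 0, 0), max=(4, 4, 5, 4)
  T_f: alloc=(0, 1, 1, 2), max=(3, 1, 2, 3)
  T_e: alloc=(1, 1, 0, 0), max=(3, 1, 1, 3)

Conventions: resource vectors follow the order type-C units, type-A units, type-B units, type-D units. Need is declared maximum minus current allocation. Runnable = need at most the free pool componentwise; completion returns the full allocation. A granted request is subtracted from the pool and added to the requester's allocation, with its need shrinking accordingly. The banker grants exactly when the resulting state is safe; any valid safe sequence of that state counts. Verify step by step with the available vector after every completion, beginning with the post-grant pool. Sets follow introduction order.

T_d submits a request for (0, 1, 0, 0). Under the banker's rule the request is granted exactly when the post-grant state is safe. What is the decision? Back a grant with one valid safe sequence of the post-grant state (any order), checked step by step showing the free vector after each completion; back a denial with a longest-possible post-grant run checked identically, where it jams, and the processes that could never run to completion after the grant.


GRANT — the state after the grant stays safe, e.g. via T_f, T_e, T_b, T_d, T_c.
Key observation: (3, 0, 3, 1) free after granting still covers T_f first, and each release covers the next.
Verifying the post-grant state step by step:
  pool = (3, 0, 3, 1)
  T_f needs (3, 0, 1, 1) <= (3, 0, 3, 1) -> finishes; pool += (0, 1, 1, 2) = (3, 1, 4, 3)
  T_e needs (2, 0, 1, 3) <= (3, 1, 4, 3) -> finishes; pool += (1, 1, 0, 0) = (4, 2, 4, 3)
  T_b needs (4, 2, 4, 3) <= (4, 2, 4, 3) -> finishes; pool += (2, 0, 1, 1) = (6, 2, 5, 4)
  T_d needs (2, 2, 5, 4) <= (6, 2, 5, 4) -> finishes; pool += (2, 2, 0, 0) = (8, 4, 5, 4)
  T_c needs (6, 1, 0, 2) <= (8, 4, 5, 4) -> finishes; pool += (0, 1, 2, 2) = (8, 5, 7, 6)


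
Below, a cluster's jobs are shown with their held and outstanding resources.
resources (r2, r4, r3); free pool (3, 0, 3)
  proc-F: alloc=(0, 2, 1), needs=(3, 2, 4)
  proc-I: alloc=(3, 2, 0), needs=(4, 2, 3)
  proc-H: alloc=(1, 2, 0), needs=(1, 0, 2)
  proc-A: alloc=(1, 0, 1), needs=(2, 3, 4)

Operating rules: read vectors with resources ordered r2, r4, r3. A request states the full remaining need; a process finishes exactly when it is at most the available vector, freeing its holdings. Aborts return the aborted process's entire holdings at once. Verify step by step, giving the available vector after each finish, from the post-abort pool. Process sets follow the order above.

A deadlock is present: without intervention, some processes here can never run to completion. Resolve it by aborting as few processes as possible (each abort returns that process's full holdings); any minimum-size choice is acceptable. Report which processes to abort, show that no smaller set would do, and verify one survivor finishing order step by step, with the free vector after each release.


Minimum abort set: proc-F.
Key observation: before aborting proc-F, proc-A was permanently blocked — no order could ever run it; afterwards it completes at step 3.
Why nothing smaller works: aborting no one leaves the state deadlocked as given.
Survivors finish in the order: proc-H, proc-I, proc-A. Check, step by step (pool after the aborts first):
  pool = (3, 2, 4)
  run proc-H (needs (1, 0, 2), free (3, 2, 4)); after release of (1, 2, 0) the pool is (4, 4, 4)
  run proc-I (needs (4, 2, 3), free (4, 4, 4)); after release of (3, 2, 0) the pool is (7, 6, 4)
  run proc-A (needs (2, 3, 4), free (7, 6, 4)); after release of (1, 0, 1) the pool is (8, 6, 5)


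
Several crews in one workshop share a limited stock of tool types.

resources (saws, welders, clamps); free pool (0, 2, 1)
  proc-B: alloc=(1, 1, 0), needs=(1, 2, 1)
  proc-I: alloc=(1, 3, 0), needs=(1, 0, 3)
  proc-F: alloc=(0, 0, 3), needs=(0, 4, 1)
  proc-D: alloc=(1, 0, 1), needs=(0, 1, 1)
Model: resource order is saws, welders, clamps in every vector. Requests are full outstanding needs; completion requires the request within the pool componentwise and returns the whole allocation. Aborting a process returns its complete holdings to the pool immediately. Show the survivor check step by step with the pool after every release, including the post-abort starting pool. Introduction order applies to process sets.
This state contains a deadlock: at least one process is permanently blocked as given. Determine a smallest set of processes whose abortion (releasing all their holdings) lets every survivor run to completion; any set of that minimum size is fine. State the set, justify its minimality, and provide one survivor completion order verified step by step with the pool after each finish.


The answer: abort proc-F.
Key observation: before aborting proc-F, proc-I was permanently blocked — no order could ever run it; afterwards it completes at step 2.
Why nothing smaller works: aborting no one leaves the state deadlocked as given.
Survivors finish in the order: proc-D, proc-I, proc-B. Walking it through (pool after the aborts first):
  pool = (0, 2, 4)
  proc-D needs (0, 1, 1) <= (0, 2, 4) -> finishes; pool += (1, 0, 1) = (1, 2, 5)
  proc-I needs (1, 0, 3) <= (1, 2, 5) -> finishes; pool += (1, 3, 0) = (2, 5, 5)
  proc-B needs (1, 2, 1) <= (2, 5, 5) -> finishes; pool += (1, 1, 0) = (3, 6, 5)


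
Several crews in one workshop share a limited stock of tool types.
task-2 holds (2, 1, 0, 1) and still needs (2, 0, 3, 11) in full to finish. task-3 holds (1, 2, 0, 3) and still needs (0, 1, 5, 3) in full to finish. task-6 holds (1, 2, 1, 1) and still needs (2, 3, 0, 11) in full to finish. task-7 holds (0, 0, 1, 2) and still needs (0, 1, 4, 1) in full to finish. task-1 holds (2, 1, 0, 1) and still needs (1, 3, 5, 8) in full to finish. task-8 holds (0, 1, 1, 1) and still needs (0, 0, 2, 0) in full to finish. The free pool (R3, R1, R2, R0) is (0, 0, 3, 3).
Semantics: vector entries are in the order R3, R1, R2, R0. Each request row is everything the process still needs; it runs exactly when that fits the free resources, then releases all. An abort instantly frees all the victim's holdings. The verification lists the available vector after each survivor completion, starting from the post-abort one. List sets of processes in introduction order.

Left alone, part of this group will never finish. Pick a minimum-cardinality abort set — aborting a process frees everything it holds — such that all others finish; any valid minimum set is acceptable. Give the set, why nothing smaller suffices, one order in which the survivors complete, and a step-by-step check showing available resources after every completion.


Minimum abort set: task-2.
Key observation: aborting task-2 returns (2, 1, 0, 1), and task-6 — hopeless before — runs at step 5 with the returned capacity in the pool.
No smaller set exists: with zero aborts the deadlock remains.
The survivors complete as task-8, task-7, task-3, task-1, task-6. Verifying each step (starting from the post-abort pool):
  pool = (2, 1, 3, 4)
  run task-8 (needs (0, 0, 2, 0), free (2, 1, 3, 4)); after release of (0, 1, 1, 1) the pool is (2, 2, 4, 5)
  run task-7 (needs (0, 1, 4, 1), free (2, 2, 4, 5)); after release of (0, 0, 1, 2) the pool is (2, 2, 5, 7)
  run task-3 (needs (0, 1, 5, 3), free (2, 2, 5, 7)); after release of (1, 2, 0, 3) the pool is (3, 4, 5, 10)
  run task-1 (needs (1, 3, 5, 8), free (3, 4, 5, 10)); after release of (2, 1, 0, 1) the pool is (5, 5, 5, 11)
  run task-6 (needs (2, 3, 0, 11), free (5, 5, 5, 11)); after release of (1, 2, 1, 1) the pool is (6, 7, 6, 12)


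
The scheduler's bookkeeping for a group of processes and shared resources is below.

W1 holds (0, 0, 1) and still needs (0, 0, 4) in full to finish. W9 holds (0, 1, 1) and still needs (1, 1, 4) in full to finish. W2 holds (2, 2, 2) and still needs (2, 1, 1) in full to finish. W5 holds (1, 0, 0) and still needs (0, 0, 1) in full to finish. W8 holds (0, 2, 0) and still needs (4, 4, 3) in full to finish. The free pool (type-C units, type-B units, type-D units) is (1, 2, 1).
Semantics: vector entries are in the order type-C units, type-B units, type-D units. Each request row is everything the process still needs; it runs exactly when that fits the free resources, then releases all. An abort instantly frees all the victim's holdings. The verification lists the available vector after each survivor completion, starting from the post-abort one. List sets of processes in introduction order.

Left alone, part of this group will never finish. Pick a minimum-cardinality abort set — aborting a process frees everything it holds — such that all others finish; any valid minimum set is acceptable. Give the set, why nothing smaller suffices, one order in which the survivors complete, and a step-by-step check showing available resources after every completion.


Minimum abort set: W9.
Key observation: W1 could never have finished before the abort; with (0, 1, 1) returned by W9, it fits at step 4.
Why nothing smaller works: aborting no one leaves the state deadlocked as given.
One survivor order: W5, W2, W8, W1. Step-by-step check (post-abort pool first):
  pool = (1, 3, 2)
  W5 needs (0, 0, 1) <= (1, 3, 2) -> finishes; pool += (1, 0, 0) = (2, 3, 2)
  W2 needs (2, 1, 1) <= (2, 3, 2) -> finishes; pool += (2, 2, 2) = (4, 5, 4)
  W8 needs (4, 4, 3) <= (4, 5, 4) -> finishes; pool += (0, 2, 0) = (4, 7, 4)
  W1 needs (0, 0, 4) <= (4, 7, 4) -> finishes; pool += (0, 0, 1) = (4, 7, 5)
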